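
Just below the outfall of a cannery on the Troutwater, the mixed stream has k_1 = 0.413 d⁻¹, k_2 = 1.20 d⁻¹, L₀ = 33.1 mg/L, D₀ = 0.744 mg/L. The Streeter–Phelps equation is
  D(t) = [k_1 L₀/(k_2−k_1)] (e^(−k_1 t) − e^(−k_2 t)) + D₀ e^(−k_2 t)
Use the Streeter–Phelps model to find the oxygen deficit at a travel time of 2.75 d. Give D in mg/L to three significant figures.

k_1 L₀/(k_2−k_1) = 0.413×33.1/(1.20−0.413) = 13.67/0.7870 = 17.37 mg/L.
e^(−k_1 t) = e^(−0.413×2.750) = 0.3212; e^(−k_2 t) = e^(−1.20×2.750) = 0.03688.
D = 17.37 × (0.3212 − 0.03688) + 0.744 × 0.03688 = 4.938 + 0.02744 = 4.966 mg/L.

D ≈ 4.97 mg/L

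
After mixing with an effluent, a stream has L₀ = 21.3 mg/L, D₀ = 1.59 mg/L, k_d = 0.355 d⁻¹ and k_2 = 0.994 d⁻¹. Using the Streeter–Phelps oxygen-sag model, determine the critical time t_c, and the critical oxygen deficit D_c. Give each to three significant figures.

t_c ≈ 1.39 d; D_c ≈ 4.65 mg/L

With k_2/k_d = 2.800 and 1 − D₀(k_2−k_d)/(k_d L₀) = 0.8656,
t_c = ln(2.800 × 0.8656) / (0.994 − 0.355) = ln(2.424) / 0.6390 = 0.8853/0.6390 = 1.385 d.
D_c = (k_d/k_2) L₀ e^(−k_d t_c) = (0.355/0.994) × 21.3 × e^(−0.355×1.385) = 0.3571 × 21.3 × 0.6115 = 4.652 mg/L.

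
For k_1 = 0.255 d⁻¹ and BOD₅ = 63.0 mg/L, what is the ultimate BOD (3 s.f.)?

L₀ ≈ 87.4 mg/L

BOD₅ = L₀(1 − e^(−5k_1)) ⇒ L₀ = BOD₅ / (1 − e^(−5×0.255))
= 63.0 / (1 − 0.2794) = 63.0 / 0.7206 = 87.43 mg/L.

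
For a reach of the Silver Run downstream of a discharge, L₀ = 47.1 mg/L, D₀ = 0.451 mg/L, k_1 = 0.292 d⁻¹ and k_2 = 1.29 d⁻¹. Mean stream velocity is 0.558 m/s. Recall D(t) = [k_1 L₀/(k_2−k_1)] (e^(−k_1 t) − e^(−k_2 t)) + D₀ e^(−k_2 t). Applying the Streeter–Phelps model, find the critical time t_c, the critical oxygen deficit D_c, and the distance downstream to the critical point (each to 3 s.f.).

t_c ≈ 1.46 d; D_c ≈ 6.97 mg/L; x_c ≈ 70.2 km

With k_2/k_1 = 4.418 and 1 − D₀(k_2−k_1)/(k_1 L₀) = 0.9673,
t_c = ln(4.418 × 0.9673) / (1.29 − 0.292) = ln(4.273) / 0.9980 = 1.452/0.9980 = 1.455 d.
L(t_c) = L₀ e^(−k_1 t_c) = 47.1 × 0.6538 = 30.79 mg/L, and at the critical point k_2 D_c = k_1 L, so D_c = (0.292/1.29) × 30.79 = 6.971 mg/L.
x_c = v t_c = 0.558 m/s × 1.455 d × 86400 s/d = 70160 m ≈ 70.2 km.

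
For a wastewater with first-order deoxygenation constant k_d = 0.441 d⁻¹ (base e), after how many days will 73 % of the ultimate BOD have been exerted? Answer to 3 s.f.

y/L₀ = 1 − e^(−k_d t) = 0.73 ⇒ e^(−k_d t) = 0.270
t = −ln(0.270) / 0.441 = 1.309 / 0.441 = 2.969 d.

t ≈ 2.97 d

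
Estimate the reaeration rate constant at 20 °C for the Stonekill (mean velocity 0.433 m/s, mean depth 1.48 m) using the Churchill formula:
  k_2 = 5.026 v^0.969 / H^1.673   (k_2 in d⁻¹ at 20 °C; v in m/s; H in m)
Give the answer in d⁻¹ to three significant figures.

k_2 ≈ 1.16 d⁻¹

k_2 = 5.026 × 0.433^0.969 / 1.48^1.673 = 5.026 × 0.4444 / 1.927 = 1.159 d⁻¹.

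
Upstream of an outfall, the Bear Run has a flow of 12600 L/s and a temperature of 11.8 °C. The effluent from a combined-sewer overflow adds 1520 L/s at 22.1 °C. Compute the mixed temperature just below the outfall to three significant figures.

Flow-weighted mixing: C = (Q_r C_r + Q_w C_w)/(Q_r + Q_w)
= (12600×11.8 + 1520×22.1)/(12600 + 1520) = 182300/14120 = 12.91 °C.

12.9 °C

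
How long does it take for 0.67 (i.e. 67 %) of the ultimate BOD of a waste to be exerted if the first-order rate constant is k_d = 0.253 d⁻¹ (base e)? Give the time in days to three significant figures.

y/L₀ = 1 − e^(−k_d t) = 0.67 ⇒ e^(−k_d t) = 0.330
t = −ln(0.330) / 0.253 = 1.109 / 0.253 = 4.382 d.

t ≈ 4.38 d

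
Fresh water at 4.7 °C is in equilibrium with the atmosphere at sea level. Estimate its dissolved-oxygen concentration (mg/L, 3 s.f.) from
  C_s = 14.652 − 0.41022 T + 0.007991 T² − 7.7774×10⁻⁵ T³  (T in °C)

C_s = 14.652 − 0.41022×4.7 + 0.007991×4.7² − 7.7774×10⁻⁵×4.7³ = 12.89 mg/L.

C_s ≈ 12.9 mg/L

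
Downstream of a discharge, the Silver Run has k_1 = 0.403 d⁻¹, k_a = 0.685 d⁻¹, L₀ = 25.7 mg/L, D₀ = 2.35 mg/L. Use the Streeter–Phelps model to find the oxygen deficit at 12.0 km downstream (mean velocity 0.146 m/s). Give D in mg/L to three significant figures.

D ≈ 7.11 mg/L

Travel time t = x/v = 12.0 km / (0.146 m/s) = 12000 m / 0.146 m/s = 82190 s = 0.9513 d.
k_1 L₀/(k_a−k_1) = 0.403×25.7/(0.685−0.403) = 10.36/0.2820 = 36.73 mg/L.
e^(−k_1 t) = e^(−0.403×0.9513) = 0.6816; e^(−k_a t) = e^(−0.685×0.9513) = 0.5212.
D = 36.73 × (0.6816 − 0.5212) + 2.35 × 0.5212 = 5.890 + 1.225 = 7.115 mg/L.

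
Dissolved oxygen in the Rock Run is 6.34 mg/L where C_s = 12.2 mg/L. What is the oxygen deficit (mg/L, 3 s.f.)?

D = C_s − C = 12.2 − 6.34 = 5.86 mg/L.

D ≈ 5.86 mg/L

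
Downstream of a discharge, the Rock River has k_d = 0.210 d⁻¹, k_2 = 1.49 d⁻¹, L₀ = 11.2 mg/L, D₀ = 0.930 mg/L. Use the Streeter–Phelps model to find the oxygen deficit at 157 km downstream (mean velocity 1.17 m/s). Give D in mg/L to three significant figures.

Travel time t = x/v = 157 km / (1.17 m/s) = 157000 m / 1.17 m/s = 134200 s = 1.553 d.
k_d L₀/(k_2−k_d) = 0.210×11.2/(1.49−0.210) = 2.352/1.280 = 1.837 mg/L.
e^(−k_d t) = e^(−0.210×1.553) = 0.7217; e^(−k_2 t) = e^(−1.49×1.553) = 0.09885.
D = 1.837 × (0.7217 − 0.09885) + 0.930 × 0.09885 = 1.144 + 0.09193 = 1.236 mg/L.

D ≈ 1.24 mg/L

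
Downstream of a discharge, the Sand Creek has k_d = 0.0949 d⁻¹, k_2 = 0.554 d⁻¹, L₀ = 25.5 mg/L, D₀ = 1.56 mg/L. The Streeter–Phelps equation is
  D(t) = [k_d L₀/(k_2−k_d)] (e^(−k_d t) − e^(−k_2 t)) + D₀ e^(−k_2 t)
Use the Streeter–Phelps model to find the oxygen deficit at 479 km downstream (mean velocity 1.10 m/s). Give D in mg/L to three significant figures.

D ≈ 3.04 mg/L

Travel time t = x/v = 479 km / (1.10 m/s) = 479000 m / 1.10 m/s = 435500 s = 5.040 d.
k_d L₀/(k_2−k_d) = 0.0949×25.5/(0.554−0.0949) = 2.420/0.4591 = 5.271 mg/L.
e^(−k_d t) = e^(−0.0949×5.040) = 0.6198; e^(−k_2 t) = e^(−0.554×5.040) = 0.06129.
D = 5.271 × (0.6198 − 0.06129) + 1.56 × 0.06129 = 2.944 + 0.09561 = 3.040 mg/L.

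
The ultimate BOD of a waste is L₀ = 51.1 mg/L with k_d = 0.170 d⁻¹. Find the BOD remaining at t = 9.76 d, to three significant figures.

L_t = L₀ e^(−k_d t) = 51.1 × e^(−0.170×9.76) = 51.1 × 0.1903 = 9.724 mg/L.

L ≈ 9.72 mg/L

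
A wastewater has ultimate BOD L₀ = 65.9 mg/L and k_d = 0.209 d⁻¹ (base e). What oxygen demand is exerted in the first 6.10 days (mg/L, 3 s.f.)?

y ≈ 47.5 mg/L

y_t = L₀(1 − e^(−k_d t)) = 65.9 × (1 − e^(−0.209×6.10))
= 65.9 × (1 − 0.2795) = 65.9 × 0.7205 = 47.48 mg/L.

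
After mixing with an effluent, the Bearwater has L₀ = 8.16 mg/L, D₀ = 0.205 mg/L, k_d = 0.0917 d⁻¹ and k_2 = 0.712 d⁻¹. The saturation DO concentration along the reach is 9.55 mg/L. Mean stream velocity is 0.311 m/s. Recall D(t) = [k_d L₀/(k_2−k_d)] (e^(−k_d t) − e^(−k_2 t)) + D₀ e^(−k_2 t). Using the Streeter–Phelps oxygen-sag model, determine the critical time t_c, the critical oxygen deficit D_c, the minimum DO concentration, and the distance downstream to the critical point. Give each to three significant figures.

t_c ≈ 3.00 d; D_c ≈ 0.798 mg/L; min DO ≈ 8.75 mg/L; x_c ≈ 80.7 km

With k_2/k_d = 7.764 and 1 − D₀(k_2−k_d)/(k_d L₀) = 0.8301,
t_c = ln(7.764 × 0.8301) / (0.712 − 0.0917) = ln(6.445) / 0.6203 = 1.863/0.6203 = 3.004 d.
L(t_c) = L₀ e^(−k_d t_c) = 8.16 × 0.7592 = 6.195 mg/L, and at the critical point k_2 D_c = k_d L, so D_c = (0.0917/0.712) × 6.195 = 0.7979 mg/L.
Minimum DO = C_s − D_c = 9.55 − 0.7979 = 8.752 mg/L.
x_c = v t_c = 0.311 m/s × 3.004 d × 86400 s/d = 80720 m ≈ 80.7 km.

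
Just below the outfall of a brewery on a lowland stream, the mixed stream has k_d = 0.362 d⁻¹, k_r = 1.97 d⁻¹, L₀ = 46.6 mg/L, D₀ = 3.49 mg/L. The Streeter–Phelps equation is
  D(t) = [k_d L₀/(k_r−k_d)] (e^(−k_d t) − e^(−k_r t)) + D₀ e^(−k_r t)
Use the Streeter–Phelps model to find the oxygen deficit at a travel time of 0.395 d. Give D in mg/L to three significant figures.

k_d L₀/(k_r−k_d) = 0.362×46.6/(1.97−0.362) = 16.87/1.608 = 10.49 mg/L.
e^(−k_d t) = e^(−0.362×0.3950) = 0.8668; e^(−k_r t) = e^(−1.97×0.3950) = 0.4593.
D = 10.49 × (0.8668 − 0.4593) + 3.49 × 0.4593 = 4.275 + 1.603 = 5.878 mg/L.

D ≈ 5.88 mg/L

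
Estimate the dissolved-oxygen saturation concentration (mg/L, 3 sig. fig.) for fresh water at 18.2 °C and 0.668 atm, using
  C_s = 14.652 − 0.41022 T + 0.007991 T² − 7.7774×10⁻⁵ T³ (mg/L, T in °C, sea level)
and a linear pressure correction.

C_s ≈ 6.26 mg/L

At sea level: C_s = 14.652 − 0.41022×18.2 + 0.007991×18.2² − 7.7774×10⁻⁵×18.2³ = 9.364 mg/L.
Pressure correction: C_s' = 9.364 × 0.668 = 6.255 mg/L.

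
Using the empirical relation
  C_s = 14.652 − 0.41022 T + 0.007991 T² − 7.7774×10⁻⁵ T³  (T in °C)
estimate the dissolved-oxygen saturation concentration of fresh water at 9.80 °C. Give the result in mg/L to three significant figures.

C_s = 14.652 − 0.41022×9.80 + 0.007991×9.80² − 7.7774×10⁻⁵×9.80³ = 11.33 mg/L.

C_s ≈ 11.3 mg/L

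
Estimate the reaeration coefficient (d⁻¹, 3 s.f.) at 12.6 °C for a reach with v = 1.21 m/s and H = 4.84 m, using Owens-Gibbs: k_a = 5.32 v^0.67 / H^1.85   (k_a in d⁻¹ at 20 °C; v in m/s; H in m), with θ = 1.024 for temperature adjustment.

k_a(20) = 5.32 × 1.21^0.67 / 4.84^1.85 = 5.32 × 1.136 / 18.49 = 0.3269 d⁻¹.
k_a(12.6) = 0.3269 × 1.024^(12.6−20) = 0.3269 × 0.8390 = 0.2743 d⁻¹.

k_a ≈ 0.274 d⁻¹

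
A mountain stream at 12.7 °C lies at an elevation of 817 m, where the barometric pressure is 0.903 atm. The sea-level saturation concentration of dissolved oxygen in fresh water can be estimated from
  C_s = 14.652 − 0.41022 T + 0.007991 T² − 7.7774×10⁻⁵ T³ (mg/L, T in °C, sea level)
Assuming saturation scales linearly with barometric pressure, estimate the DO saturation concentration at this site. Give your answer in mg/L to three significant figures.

C_s ≈ 9.55 mg/L

At sea level: C_s = 14.652 − 0.41022×12.7 + 0.007991×12.7² − 7.7774×10⁻⁵×12.7³ = 10.57 mg/L.
Pressure correction: C_s' = 10.57 × 0.903 = 9.546 mg/L.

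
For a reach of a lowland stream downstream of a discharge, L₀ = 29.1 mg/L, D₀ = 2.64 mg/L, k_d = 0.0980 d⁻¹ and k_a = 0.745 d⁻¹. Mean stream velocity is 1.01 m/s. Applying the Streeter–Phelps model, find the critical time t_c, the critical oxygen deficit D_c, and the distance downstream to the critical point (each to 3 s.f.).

t_c ≈ 1.72 d; D_c ≈ 3.23 mg/L; x_c ≈ 150 km

With k_a/k_d = 7.602 and 1 − D₀(k_a−k_d)/(k_d L₀) = 0.4011,
t_c = ln(7.602 × 0.4011) / (0.745 − 0.0980) = ln(3.049) / 0.6470 = 1.115/0.6470 = 1.723 d.
L(t_c) = L₀ e^(−k_d t_c) = 29.1 × 0.8446 = 24.58 mg/L, and at the critical point k_a D_c = k_d L, so D_c = (0.0980/0.745) × 24.58 = 3.233 mg/L.
x_c = v t_c = 1.01 m/s × 1.723 d × 86400 s/d = 150400 m ≈ 150 km.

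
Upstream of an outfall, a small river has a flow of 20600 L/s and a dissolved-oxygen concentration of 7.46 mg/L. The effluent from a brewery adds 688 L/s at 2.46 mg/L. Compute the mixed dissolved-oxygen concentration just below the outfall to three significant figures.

Flow-weighted mixing: C = (Q_r C_r + Q_w C_w)/(Q_r + Q_w)
= (20600×7.46 + 688×2.46)/(20600 + 688) = 155400/21290 = 7.298 mg/L.

7.30 mg/L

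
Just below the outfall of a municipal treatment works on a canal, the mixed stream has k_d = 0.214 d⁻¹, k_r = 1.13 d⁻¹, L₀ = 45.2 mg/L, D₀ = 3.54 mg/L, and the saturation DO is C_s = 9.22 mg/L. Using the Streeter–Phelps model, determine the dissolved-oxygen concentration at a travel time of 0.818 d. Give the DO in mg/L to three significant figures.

k_d L₀/(k_r−k_d) = 0.214×45.2/(1.13−0.214) = 9.673/0.9160 = 10.56 mg/L.
e^(−k_d t) = e^(−0.214×0.8180) = 0.8394; e^(−k_r t) = e^(−1.13×0.8180) = 0.3968.
D = 10.56 × (0.8394 − 0.3968) + 3.54 × 0.3968 = 4.674 + 1.405 = 6.079 mg/L.
DO = C_s − D = 9.22 − 6.079 = 3.141 mg/L.

DO ≈ 3.14 mg/L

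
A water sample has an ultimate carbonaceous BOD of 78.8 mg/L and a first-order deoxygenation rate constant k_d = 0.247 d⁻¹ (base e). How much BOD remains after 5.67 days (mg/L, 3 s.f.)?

L_t = L₀ e^(−k_d t) = 78.8 × e^(−0.247×5.67) = 78.8 × 0.2465 = 19.42 mg/L.

L ≈ 19.4 mg/L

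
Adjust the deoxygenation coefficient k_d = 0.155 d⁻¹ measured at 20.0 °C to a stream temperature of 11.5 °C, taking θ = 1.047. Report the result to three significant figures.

k_d ≈ 0.105 d⁻¹

k_d(T₂) = k_d(T₁) · θ^(T₂−T₁) = 0.155 × 1.047^(11.5−20.0)
= 0.155 × 1.047^-8.50 = 0.155 × 0.6768 = 0.1049 d⁻¹.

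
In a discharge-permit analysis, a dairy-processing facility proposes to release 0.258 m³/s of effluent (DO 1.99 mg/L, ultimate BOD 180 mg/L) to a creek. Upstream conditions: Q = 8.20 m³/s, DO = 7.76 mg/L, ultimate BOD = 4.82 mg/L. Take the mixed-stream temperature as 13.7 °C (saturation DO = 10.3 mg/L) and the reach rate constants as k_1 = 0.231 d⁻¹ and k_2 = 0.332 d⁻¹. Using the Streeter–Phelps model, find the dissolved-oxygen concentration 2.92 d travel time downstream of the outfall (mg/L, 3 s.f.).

Mixed DO = (8.20×7.76 + 0.258×1.99)/(8.20+0.258) = 64.15/8.458 = 7.584 mg/L.
Mixed L₀ = (8.20×4.82 + 0.258×180)/(8.458) = 85.96/8.458 = 10.16 mg/L.
Initial deficit D₀ = C_s − DO₀ = 10.3 − 7.584 = 2.716 mg/L.
D(2.92) = [0.231×10.16/(0.332−0.231)](e^(−0.231×2.92) − e^(−0.332×2.92)) + 2.716 e^(−0.332×2.92)
= 23.25 × (0.5094 − 0.3793) + 2.716 × 0.3793 = 4.055 mg/L.
DO = 10.3 − 4.055 = 6.245 mg/L.

DO ≈ 6.25 mg/L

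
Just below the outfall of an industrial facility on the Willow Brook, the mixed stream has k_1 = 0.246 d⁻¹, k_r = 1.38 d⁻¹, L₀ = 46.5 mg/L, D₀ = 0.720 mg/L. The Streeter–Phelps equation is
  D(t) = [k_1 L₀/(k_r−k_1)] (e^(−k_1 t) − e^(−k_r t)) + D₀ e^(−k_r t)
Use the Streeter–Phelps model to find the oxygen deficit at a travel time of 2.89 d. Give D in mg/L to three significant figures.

D ≈ 4.78 mg/L

k_1 L₀/(k_r−k_1) = 0.246×46.5/(1.38−0.246) = 11.44/1.134 = 10.09 mg/L.
e^(−k_1 t) = e^(−0.246×2.890) = 0.4912; e^(−k_r t) = e^(−1.38×2.890) = 0.01853.
D = 10.09 × (0.4912 − 0.01853) + 0.720 × 0.01853 = 4.768 + 0.01334 = 4.781 mg/L.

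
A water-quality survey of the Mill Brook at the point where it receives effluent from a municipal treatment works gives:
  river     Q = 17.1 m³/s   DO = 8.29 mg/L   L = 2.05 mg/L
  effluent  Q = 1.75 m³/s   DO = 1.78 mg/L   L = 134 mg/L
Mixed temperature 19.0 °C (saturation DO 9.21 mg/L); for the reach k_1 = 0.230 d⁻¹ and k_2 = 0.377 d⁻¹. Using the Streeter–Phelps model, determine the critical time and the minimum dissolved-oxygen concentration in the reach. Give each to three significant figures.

t_c ≈ 2.88 d; minimum DO ≈ 4.71 mg/L

Mixed DO = (17.1×8.29 + 1.75×1.78)/(17.1+1.75) = 144.9/18.85 = 7.686 mg/L.
Mixed L₀ = (17.1×2.05 + 1.75×134)/(18.85) = 269.6/18.85 = 14.30 mg/L.
Initial deficit D₀ = C_s − DO₀ = 9.21 − 7.686 = 1.524 mg/L.
t_c = (1/0.1470) ln[(0.377/0.230)(1 − 1.524×0.1470/(0.230×14.30))] = 6.803 × ln(1.527) = 2.882 d.
D_c = (0.230/0.377) × 14.30 × e^(−0.230×2.882) = 0.6101 × 14.30 × 0.5154 = 4.497 mg/L.
Minimum DO = 9.21 − 4.497 = 4.713 mg/L.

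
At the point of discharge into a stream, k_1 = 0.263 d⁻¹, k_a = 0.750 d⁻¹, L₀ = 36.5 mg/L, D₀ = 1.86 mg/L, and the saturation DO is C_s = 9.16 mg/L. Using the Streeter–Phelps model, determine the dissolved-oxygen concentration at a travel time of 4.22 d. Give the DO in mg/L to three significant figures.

DO ≈ 3.42 mg/L

k_1 L₀/(k_a−k_1) = 0.263×36.5/(0.750−0.263) = 9.600/0.4870 = 19.71 mg/L.
e^(−k_1 t) = e^(−0.263×4.220) = 0.3296; e^(−k_a t) = e^(−0.750×4.220) = 0.04221.
D = 19.71 × (0.3296 − 0.04221) + 1.86 × 0.04221 = 5.665 + 0.07852 = 5.743 mg/L.
DO = C_s − D = 9.16 − 5.743 = 3.417 mg/L.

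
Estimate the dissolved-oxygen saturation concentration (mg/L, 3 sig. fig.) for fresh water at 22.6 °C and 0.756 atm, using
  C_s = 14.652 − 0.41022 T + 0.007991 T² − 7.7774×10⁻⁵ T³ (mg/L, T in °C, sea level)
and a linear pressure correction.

C_s ≈ 6.47 mg/L

At sea level: C_s = 14.652 − 0.41022×22.6 + 0.007991×22.6² − 7.7774×10⁻⁵×22.6³ = 8.565 mg/L.
Pressure correction: C_s' = 8.565 × 0.756 = 6.475 mg/L.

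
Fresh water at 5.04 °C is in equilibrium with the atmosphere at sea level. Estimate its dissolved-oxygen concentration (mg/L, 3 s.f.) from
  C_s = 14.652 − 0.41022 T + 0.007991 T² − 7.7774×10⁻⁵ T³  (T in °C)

C_s ≈ 12.8 mg/L

C_s = 14.652 − 0.41022×5.04 + 0.007991×5.04² − 7.7774×10⁻⁵×5.04³ = 12.78 mg/L.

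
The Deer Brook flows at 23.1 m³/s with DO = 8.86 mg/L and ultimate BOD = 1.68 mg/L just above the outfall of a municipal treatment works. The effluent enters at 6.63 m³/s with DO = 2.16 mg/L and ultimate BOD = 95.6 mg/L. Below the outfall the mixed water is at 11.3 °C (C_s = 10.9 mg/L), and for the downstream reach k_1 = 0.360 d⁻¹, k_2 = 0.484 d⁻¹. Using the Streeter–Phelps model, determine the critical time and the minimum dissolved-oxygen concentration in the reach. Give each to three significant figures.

t_c ≈ 1.94 d; minimum DO ≈ 2.53 mg/L

Mixed DO = (23.1×8.86 + 6.63×2.16)/(23.1+6.63) = 219.0/29.73 = 7.366 mg/L.
Mixed L₀ = (23.1×1.68 + 6.63×95.6)/(29.73) = 672.6/29.73 = 22.62 mg/L.
Initial deficit D₀ = C_s − DO₀ = 10.9 − 7.366 = 3.534 mg/L.
t_c = (1/0.1240) ln[(0.484/0.360)(1 − 3.534×0.1240/(0.360×22.62))] = 8.065 × ln(1.272) = 1.941 d.
D_c = (0.360/0.484) × 22.62 × e^(−0.360×1.941) = 0.7438 × 22.62 × 0.4972 = 8.367 mg/L.
Minimum DO = 10.9 − 8.367 = 2.533 mg/L.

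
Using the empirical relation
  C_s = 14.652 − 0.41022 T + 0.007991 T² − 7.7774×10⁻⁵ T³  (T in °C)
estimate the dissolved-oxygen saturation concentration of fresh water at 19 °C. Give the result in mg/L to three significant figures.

C_s ≈ 9.21 mg/L

C_s = 14.652 − 0.41022×19 + 0.007991×19² − 7.7774×10⁻⁵×19³ = 9.209 mg/L.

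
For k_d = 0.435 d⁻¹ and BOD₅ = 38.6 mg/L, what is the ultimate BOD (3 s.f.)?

L₀ ≈ 43.5 mg/L

BOD₅ = L₀(1 − e^(−5k_d)) ⇒ L₀ = BOD₅ / (1 − e^(−5×0.435))
= 38.6 / (1 − 0.1136) = 38.6 / 0.8864 = 43.55 mg/L.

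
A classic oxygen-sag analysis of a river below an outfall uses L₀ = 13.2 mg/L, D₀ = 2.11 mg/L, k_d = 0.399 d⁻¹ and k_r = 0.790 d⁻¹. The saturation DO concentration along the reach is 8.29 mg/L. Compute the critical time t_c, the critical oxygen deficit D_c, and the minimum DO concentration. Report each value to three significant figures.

t_c ≈ 1.31 d; D_c ≈ 3.95 mg/L; min DO ≈ 4.34 mg/L

With k_r/k_d = 1.980 and 1 − D₀(k_r−k_d)/(k_d L₀) = 0.8434,
t_c = ln(1.980 × 0.8434) / (0.790 − 0.399) = ln(1.670) / 0.3910 = 0.5127/0.3910 = 1.311 d.
L(t_c) = L₀ e^(−k_d t_c) = 13.2 × 0.5926 = 7.823 mg/L, and at the critical point k_r D_c = k_d L, so D_c = (0.399/0.790) × 7.823 = 3.951 mg/L.
Minimum DO = C_s − D_c = 8.29 − 3.951 = 4.339 mg/L.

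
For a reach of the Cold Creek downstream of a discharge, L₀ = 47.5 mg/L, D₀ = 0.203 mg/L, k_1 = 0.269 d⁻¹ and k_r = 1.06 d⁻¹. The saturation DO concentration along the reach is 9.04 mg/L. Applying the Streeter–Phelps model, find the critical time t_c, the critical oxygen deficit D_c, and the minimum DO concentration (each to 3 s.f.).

At the critical point dD/dt = 0, so k_1 L₀ e^(−k_1 t) = k_r D. Substituting D(t) from the Streeter–Phelps equation and solving for t gives
t_c = ln[(k_r/k_1)(1 − D₀(k_r−k_1)/(k_1 L₀))] / (k_r−k_1).
Here k_r−k_1 = 0.7910 d⁻¹ and 1 − D₀(k_r−k_1)/(k_1 L₀) = 1 − 0.203×0.7910/(0.269×47.5) = 0.9874, so
t_c = ln(3.941 × 0.9874) / 0.7910 = 1.359 / 0.7910 = 1.718 d.
L(t_c) = L₀ e^(−k_1 t_c) = 47.5 × 0.6300 = 29.92 mg/L, and at the critical point k_r D_c = k_1 L, so D_c = (0.269/1.06) × 29.92 = 7.594 mg/L.
Minimum DO = C_s − D_c = 9.04 − 7.594 = 1.446 mg/L.

t_c ≈ 1.72 d; D_c ≈ 7.59 mg/L; min DO ≈ 1.45 mg/L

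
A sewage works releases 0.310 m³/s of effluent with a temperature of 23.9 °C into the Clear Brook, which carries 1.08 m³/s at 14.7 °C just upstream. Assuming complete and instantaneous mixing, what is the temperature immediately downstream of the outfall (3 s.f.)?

16.8 °C

Flow-weighted mixing: C = (Q_r C_r + Q_w C_w)/(Q_r + Q_w)
= (1.08×14.7 + 0.310×23.9)/(1.08 + 0.310) = 23.29/1.390 = 16.75 °C.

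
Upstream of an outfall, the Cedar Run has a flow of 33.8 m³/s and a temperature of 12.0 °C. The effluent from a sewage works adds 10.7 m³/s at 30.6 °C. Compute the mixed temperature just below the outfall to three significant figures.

Flow-weighted mixing: C = (Q_r C_r + Q_w C_w)/(Q_r + Q_w)
= (33.8×12.0 + 10.7×30.6)/(33.8 + 10.7) = 733.0/44.50 = 16.47 °C.

16.5 °C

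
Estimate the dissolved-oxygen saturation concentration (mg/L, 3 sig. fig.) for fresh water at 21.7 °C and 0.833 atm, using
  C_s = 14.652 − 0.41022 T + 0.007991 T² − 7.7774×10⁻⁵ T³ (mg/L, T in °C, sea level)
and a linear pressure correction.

C_s ≈ 7.26 mg/L

At sea level: C_s = 14.652 − 0.41022×21.7 + 0.007991×21.7² − 7.7774×10⁻⁵×21.7³ = 8.718 mg/L.
Pressure correction: C_s' = 8.718 × 0.833 = 7.262 mg/L.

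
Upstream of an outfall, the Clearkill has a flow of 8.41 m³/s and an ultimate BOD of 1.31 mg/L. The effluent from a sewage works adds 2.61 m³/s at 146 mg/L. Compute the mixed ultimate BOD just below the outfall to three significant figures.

Flow-weighted mixing: C = (Q_r C_r + Q_w C_w)/(Q_r + Q_w)
= (8.41×1.31 + 2.61×146)/(8.41 + 2.61) = 392.1/11.02 = 35.58 mg/L.

35.6 mg/L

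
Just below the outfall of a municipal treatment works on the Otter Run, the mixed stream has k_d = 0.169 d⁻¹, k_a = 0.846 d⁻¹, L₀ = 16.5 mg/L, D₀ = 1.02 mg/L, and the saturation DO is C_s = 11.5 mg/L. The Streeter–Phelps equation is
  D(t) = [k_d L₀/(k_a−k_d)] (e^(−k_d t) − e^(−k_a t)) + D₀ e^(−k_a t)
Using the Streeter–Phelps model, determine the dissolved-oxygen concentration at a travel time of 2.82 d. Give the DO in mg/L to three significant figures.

k_d L₀/(k_a−k_d) = 0.169×16.5/(0.846−0.169) = 2.788/0.6770 = 4.119 mg/L.
e^(−k_d t) = e^(−0.169×2.820) = 0.6209; e^(−k_a t) = e^(−0.846×2.820) = 0.09202.
D = 4.119 × (0.6209 − 0.09202) + 1.02 × 0.09202 = 2.178 + 0.09386 = 2.272 mg/L.
DO = C_s − D = 11.5 − 2.272 = 9.228 mg/L.

DO ≈ 9.23 mg/L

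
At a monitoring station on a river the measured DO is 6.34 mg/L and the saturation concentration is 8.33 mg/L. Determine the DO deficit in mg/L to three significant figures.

D ≈ 1.99 mg/L

D = C_s − C = 8.33 − 6.34 = 1.99 mg/L.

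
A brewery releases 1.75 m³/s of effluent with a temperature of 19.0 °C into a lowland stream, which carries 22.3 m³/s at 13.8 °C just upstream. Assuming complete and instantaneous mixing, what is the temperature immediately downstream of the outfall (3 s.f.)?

Flow-weighted mixing: C = (Q_r C_r + Q_w C_w)/(Q_r + Q_w)
= (22.3×13.8 + 1.75×19.0)/(22.3 + 1.75) = 341.0/24.05 = 14.18 °C.

14.2 °C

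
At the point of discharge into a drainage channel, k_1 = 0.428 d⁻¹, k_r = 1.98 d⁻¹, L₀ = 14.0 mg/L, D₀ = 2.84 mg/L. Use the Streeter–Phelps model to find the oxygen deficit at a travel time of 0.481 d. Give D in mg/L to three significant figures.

D ≈ 2.75 mg/L

k_1 L₀/(k_r−k_1) = 0.428×14.0/(1.98−0.428) = 5.992/1.552 = 3.861 mg/L.
e^(−k_1 t) = e^(−0.428×0.4810) = 0.8139; e^(−k_r t) = e^(−1.98×0.4810) = 0.3858.
D = 3.861 × (0.8139 − 0.3858) + 2.84 × 0.3858 = 1.653 + 1.096 = 2.749 mg/L.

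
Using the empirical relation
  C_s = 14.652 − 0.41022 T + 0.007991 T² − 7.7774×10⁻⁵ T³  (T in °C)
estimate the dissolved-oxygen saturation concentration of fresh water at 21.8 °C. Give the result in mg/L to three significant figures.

C_s = 14.652 − 0.41022×21.8 + 0.007991×21.8² − 7.7774×10⁻⁵×21.8³ = 8.701 mg/L.

C_s ≈ 8.70 mg/L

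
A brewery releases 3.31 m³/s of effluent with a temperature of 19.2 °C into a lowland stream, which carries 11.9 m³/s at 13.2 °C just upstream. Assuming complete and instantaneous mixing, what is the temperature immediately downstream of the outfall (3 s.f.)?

14.5 °C

Flow-weighted mixing: C = (Q_r C_r + Q_w C_w)/(Q_r + Q_w)
= (11.9×13.2 + 3.31×19.2)/(11.9 + 3.31) = 220.6/15.21 = 14.51 °C.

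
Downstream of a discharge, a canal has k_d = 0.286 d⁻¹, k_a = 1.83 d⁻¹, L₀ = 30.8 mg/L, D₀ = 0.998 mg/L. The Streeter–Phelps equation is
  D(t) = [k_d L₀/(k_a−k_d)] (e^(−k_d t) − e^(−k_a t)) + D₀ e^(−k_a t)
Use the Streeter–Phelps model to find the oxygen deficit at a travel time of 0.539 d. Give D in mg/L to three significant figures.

D ≈ 3.13 mg/L

k_d L₀/(k_a−k_d) = 0.286×30.8/(1.83−0.286) = 8.809/1.544 = 5.705 mg/L.
e^(−k_d t) = e^(−0.286×0.5390) = 0.8571; e^(−k_a t) = e^(−1.83×0.5390) = 0.3729.
D = 5.705 × (0.8571 − 0.3729) + 0.998 × 0.3729 = 2.763 + 0.3722 = 3.135 mg/L.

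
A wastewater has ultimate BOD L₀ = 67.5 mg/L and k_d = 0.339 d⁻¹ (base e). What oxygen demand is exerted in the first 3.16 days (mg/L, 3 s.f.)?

y ≈ 44.4 mg/L

y_t = L₀(1 − e^(−k_d t)) = 67.5 × (1 − e^(−0.339×3.16))
= 67.5 × (1 − 0.3426) = 67.5 × 0.6574 = 44.38 mg/L.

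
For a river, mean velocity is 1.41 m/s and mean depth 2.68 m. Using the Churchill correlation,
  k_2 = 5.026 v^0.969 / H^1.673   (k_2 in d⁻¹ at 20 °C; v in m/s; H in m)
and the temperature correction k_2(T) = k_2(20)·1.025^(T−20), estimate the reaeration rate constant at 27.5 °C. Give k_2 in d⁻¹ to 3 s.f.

k_2 ≈ 1.62 d⁻¹

k_2(20) = 5.026 × 1.41^0.969 / 2.68^1.673 = 5.026 × 1.395 / 5.203 = 1.348 d⁻¹.
k_2(27.5) = 1.348 × 1.025^(27.5−20) = 1.348 × 1.203 = 1.622 d⁻¹.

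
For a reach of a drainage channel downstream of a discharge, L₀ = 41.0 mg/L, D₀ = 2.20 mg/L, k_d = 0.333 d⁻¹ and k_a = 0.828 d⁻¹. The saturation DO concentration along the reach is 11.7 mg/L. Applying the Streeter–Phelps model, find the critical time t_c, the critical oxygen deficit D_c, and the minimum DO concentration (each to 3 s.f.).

At the critical point dD/dt = 0, so k_d L₀ e^(−k_d t) = k_a D. Substituting D(t) from the Streeter–Phelps equation and solving for t gives
t_c = ln[(k_a/k_d)(1 − D₀(k_a−k_d)/(k_d L₀))] / (k_a−k_d).
Here k_a−k_d = 0.4950 d⁻¹ and 1 − D₀(k_a−k_d)/(k_d L₀) = 1 − 2.20×0.4950/(0.333×41.0) = 0.9202, so
t_c = ln(2.486 × 0.9202) / 0.4950 = 0.8277 / 0.4950 = 1.672 d.
D_c = (k_d/k_a) L₀ e^(−k_d t_c) = (0.333/0.828) × 41.0 × e^(−0.333×1.672) = 0.4022 × 41.0 × 0.5730 = 9.448 mg/L.
Minimum DO = C_s − D_c = 11.7 − 9.448 = 2.252 mg/L.

t_c ≈ 1.67 d; D_c ≈ 9.45 mg/L; min DO ≈ 2.25 mg/L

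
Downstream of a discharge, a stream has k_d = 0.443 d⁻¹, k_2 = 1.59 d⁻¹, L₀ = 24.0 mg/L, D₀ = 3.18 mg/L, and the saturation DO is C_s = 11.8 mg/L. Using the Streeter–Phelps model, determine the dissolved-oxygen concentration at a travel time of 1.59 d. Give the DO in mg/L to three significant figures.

k_d L₀/(k_2−k_d) = 0.443×24.0/(1.59−0.443) = 10.63/1.147 = 9.269 mg/L.
e^(−k_d t) = e^(−0.443×1.590) = 0.4944; e^(−k_2 t) = e^(−1.59×1.590) = 0.07981.
D = 9.269 × (0.4944 − 0.07981) + 3.18 × 0.07981 = 3.843 + 0.2538 = 4.097 mg/L.
DO = C_s − D = 11.8 − 4.097 = 7.703 mg/L.

DO ≈ 7.70 mg/L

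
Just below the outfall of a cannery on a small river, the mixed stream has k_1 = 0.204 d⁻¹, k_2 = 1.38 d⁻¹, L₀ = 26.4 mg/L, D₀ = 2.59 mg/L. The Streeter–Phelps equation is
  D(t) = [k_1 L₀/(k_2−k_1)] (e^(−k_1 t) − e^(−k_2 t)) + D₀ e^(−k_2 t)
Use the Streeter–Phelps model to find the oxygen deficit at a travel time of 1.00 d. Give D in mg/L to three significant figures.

k_1 L₀/(k_2−k_1) = 0.204×26.4/(1.38−0.204) = 5.386/1.176 = 4.580 mg/L.
e^(−k_1 t) = e^(−0.204×1.000) = 0.8155; e^(−k_2 t) = e^(−1.38×1.000) = 0.2516.
D = 4.580 × (0.8155 − 0.2516) + 2.59 × 0.2516 = 2.582 + 0.6516 = 3.234 mg/L.

D ≈ 3.23 mg/L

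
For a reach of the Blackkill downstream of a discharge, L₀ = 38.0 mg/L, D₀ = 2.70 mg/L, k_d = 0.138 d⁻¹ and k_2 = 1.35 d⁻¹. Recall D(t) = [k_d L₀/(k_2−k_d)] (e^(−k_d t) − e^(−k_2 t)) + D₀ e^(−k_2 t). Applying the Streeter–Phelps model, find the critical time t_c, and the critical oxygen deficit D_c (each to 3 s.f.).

t_c ≈ 1.07 d; D_c ≈ 3.35 mg/L

At the critical point dD/dt = 0, so k_d L₀ e^(−k_d t) = k_2 D. Substituting D(t) from the Streeter–Phelps equation and solving for t gives
t_c = ln[(k_2/k_d)(1 − D₀(k_2−k_d)/(k_d L₀))] / (k_2−k_d).
Here k_2−k_d = 1.212 d⁻¹ and 1 − D₀(k_2−k_d)/(k_d L₀) = 1 − 2.70×1.212/(0.138×38.0) = 0.3760, so
t_c = ln(9.783 × 0.3760) / 1.212 = 1.302 / 1.212 = 1.075 d.
D_c = (k_d/k_2) L₀ e^(−k_d t_c) = (0.138/1.35) × 38.0 × e^(−0.138×1.075) = 0.1022 × 38.0 × 0.8622 = 3.349 mg/L.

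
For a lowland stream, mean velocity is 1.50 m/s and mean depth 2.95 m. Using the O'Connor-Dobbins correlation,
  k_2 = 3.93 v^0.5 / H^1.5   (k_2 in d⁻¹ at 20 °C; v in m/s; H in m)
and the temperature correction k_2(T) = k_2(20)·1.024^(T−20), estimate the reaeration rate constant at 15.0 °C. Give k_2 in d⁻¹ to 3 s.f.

k_2 ≈ 0.844 d⁻¹

k_2(20) = 3.93 × 1.50^0.5 / 2.95^1.5 = 3.93 × 1.225 / 5.067 = 0.9500 d⁻¹.
k_2(15.0) = 0.9500 × 1.024^(15.0−20) = 0.9500 × 0.8882 = 0.8437 d⁻¹.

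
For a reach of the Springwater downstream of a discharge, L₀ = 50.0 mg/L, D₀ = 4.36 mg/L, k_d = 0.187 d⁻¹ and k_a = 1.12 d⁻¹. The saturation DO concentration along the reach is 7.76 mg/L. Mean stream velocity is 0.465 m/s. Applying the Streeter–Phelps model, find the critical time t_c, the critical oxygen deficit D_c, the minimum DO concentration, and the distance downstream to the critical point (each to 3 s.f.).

With k_a/k_d = 5.989 and 1 − D₀(k_a−k_d)/(k_d L₀) = 0.5649,
t_c = ln(5.989 × 0.5649) / (1.12 − 0.187) = ln(3.384) / 0.9330 = 1.219/0.9330 = 1.306 d.
D_c = (k_d/k_a) L₀ e^(−k_d t_c) = (0.187/1.12) × 50.0 × e^(−0.187×1.306) = 0.1670 × 50.0 × 0.7832 = 6.539 mg/L.
Minimum DO = C_s − D_c = 7.76 − 6.539 = 1.221 mg/L.
x_c = v t_c = 0.465 m/s × 1.306 d × 86400 s/d = 52490 m ≈ 52.5 km.

t_c ≈ 1.31 d; D_c ≈ 6.54 mg/L; min DO ≈ 1.22 mg/L; x_c ≈ 52.5 km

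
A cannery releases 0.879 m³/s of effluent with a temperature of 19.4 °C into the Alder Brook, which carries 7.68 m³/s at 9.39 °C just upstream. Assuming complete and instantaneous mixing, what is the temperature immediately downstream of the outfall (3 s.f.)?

10.4 °C

Flow-weighted mixing: C = (Q_r C_r + Q_w C_w)/(Q_r + Q_w)
= (7.68×9.39 + 0.879×19.4)/(7.68 + 0.879) = 89.17/8.559 = 10.42 °C.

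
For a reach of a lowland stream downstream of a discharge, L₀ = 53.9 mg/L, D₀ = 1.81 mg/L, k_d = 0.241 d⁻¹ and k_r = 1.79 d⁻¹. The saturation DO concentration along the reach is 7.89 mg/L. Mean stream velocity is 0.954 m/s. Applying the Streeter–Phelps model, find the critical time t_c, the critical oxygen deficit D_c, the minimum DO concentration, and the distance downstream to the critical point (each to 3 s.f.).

t_c = [1/(k_r−k_d)] ln[(k_r/k_d)(1 − D₀(k_r−k_d)/(k_d L₀))]
= [1/(1.79−0.241)] ln[(1.79/0.241)(1 − 1.81×1.549/(0.241×53.9))]
= (1/1.549) ln[7.427 × 0.7842] = 0.6456 × ln(5.824) = 0.6456 × 1.762 = 1.138 d.
D_c = (k_d/k_r) L₀ e^(−k_d t_c) = (0.241/1.79) × 53.9 × e^(−0.241×1.138) = 0.1346 × 53.9 × 0.7602 = 5.517 mg/L.
Minimum DO = C_s − D_c = 7.89 − 5.517 = 2.373 mg/L.
x_c = v t_c = 0.954 m/s × 1.138 d × 86400 s/d = 93760 m ≈ 93.8 km.

t_c ≈ 1.14 d; D_c ≈ 5.52 mg/L; min DO ≈ 2.37 mg/L; x_c ≈ 93.8 km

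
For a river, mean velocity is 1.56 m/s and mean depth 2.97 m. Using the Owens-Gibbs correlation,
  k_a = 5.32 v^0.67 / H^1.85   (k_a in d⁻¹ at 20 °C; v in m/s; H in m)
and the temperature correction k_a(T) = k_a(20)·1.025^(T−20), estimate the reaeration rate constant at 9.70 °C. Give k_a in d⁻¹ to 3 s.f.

k_a ≈ 0.742 d⁻¹

k_a(20) = 5.32 × 1.56^0.67 / 2.97^1.85 = 5.32 × 1.347 / 7.492 = 0.9565 d⁻¹.
k_a(9.70) = 0.9565 × 1.025^(9.70−20) = 0.9565 × 0.7754 = 0.7417 d⁻¹.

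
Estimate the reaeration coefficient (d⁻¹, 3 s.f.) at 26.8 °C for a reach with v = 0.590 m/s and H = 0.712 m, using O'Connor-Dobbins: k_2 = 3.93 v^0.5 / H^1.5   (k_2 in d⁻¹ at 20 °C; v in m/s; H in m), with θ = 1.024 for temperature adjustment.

k_2 ≈ 5.90 d⁻¹

k_2(20) = 3.93 × 0.590^0.5 / 0.712^1.5 = 3.93 × 0.7681 / 0.6008 = 5.025 d⁻¹.
k_2(26.8) = 5.025 × 1.024^(26.8−20) = 5.025 × 1.175 = 5.904 d⁻¹.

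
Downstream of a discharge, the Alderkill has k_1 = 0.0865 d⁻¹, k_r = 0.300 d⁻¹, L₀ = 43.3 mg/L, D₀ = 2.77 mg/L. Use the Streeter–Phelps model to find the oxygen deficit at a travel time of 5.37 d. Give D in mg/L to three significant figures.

k_1 L₀/(k_r−k_1) = 0.0865×43.3/(0.300−0.0865) = 3.745/0.2135 = 17.54 mg/L.
e^(−k_1 t) = e^(−0.0865×5.370) = 0.6284; e^(−k_r t) = e^(−0.300×5.370) = 0.1997.
D = 17.54 × (0.6284 − 0.1997) + 2.77 × 0.1997 = 7.522 + 0.5531 = 8.075 mg/L.

D ≈ 8.07 mg/L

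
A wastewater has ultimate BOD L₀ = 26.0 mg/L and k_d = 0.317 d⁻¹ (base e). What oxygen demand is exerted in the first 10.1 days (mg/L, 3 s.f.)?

y_t = L₀(1 − e^(−k_d t)) = 26.0 × (1 − e^(−0.317×10.1))
= 26.0 × (1 − 0.04069) = 26.0 × 0.9593 = 24.94 mg/L.

y ≈ 24.9 mg/L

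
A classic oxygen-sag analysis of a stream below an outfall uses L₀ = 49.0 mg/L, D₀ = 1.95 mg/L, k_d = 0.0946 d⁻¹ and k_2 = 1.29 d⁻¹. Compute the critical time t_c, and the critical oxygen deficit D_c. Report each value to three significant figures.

t_c ≈ 1.60 d; D_c ≈ 3.09 mg/L

At the critical point dD/dt = 0, so k_d L₀ e^(−k_d t) = k_2 D. Substituting D(t) from the Streeter–Phelps equation and solving for t gives
t_c = ln[(k_2/k_d)(1 − D₀(k_2−k_d)/(k_d L₀))] / (k_2−k_d).
Here k_2−k_d = 1.195 d⁻¹ and 1 − D₀(k_2−k_d)/(k_d L₀) = 1 − 1.95×1.195/(0.0946×49.0) = 0.4971, so
t_c = ln(13.64 × 0.4971) / 1.195 = 1.914 / 1.195 = 1.601 d.
L(t_c) = L₀ e^(−k_d t_c) = 49.0 × 0.8595 = 42.11 mg/L, and at the critical point k_2 D_c = k_d L, so D_c = (0.0946/1.29) × 42.11 = 3.088 mg/L.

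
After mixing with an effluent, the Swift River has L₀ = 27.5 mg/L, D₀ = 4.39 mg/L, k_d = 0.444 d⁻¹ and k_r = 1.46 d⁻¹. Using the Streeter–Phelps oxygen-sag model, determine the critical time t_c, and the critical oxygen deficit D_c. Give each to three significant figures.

With k_r/k_d = 3.288 and 1 − D₀(k_r−k_d)/(k_d L₀) = 0.6347,
t_c = ln(3.288 × 0.6347) / (1.46 − 0.444) = ln(2.087) / 1.016 = 0.7358/1.016 = 0.7242 d.
L(t_c) = L₀ e^(−k_d t_c) = 27.5 × 0.7250 = 19.94 mg/L, and at the critical point k_r D_c = k_d L, so D_c = (0.444/1.46) × 19.94 = 6.063 mg/L.

t_c ≈ 0.724 d; D_c ≈ 6.06 mg/L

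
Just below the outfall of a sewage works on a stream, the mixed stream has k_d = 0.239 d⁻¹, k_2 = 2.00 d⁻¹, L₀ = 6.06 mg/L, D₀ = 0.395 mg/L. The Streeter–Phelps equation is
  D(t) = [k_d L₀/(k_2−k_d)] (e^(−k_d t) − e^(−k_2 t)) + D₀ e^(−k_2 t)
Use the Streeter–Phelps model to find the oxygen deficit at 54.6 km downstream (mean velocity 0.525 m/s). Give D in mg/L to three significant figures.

Travel time t = x/v = 54.6 km / (0.525 m/s) = 54600 m / 0.525 m/s = 104000 s = 1.204 d.
k_d L₀/(k_2−k_d) = 0.239×6.06/(2.00−0.239) = 1.448/1.761 = 0.8225 mg/L.
e^(−k_d t) = e^(−0.239×1.204) = 0.7500; e^(−k_2 t) = e^(−2.00×1.204) = 0.09005.
D = 0.8225 × (0.7500 − 0.09005) + 0.395 × 0.09005 = 0.5428 + 0.03557 = 0.5783 mg/L.

D ≈ 0.578 mg/L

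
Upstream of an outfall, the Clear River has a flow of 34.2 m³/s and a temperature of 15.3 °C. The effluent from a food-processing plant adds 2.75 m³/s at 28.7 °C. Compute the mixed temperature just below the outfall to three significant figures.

Flow-weighted mixing: C = (Q_r C_r + Q_w C_w)/(Q_r + Q_w)
= (34.2×15.3 + 2.75×28.7)/(34.2 + 2.75) = 602.2/36.95 = 16.30 °C.

16.3 °C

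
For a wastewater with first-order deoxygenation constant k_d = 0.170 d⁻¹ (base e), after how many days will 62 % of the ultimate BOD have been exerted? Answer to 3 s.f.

t ≈ 5.69 d

y/L₀ = 1 − e^(−k_d t) = 0.62 ⇒ e^(−k_d t) = 0.380
t = −ln(0.380) / 0.170 = 0.9676 / 0.170 = 5.692 d.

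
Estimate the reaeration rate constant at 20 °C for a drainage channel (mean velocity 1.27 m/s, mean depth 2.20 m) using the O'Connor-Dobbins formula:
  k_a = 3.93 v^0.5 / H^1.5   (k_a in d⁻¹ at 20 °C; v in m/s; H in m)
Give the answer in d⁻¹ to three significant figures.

k_a ≈ 1.36 d⁻¹

k_a = 3.93 × 1.27^0.5 / 2.20^1.5 = 3.93 × 1.127 / 3.263 = 1.357 d⁻¹.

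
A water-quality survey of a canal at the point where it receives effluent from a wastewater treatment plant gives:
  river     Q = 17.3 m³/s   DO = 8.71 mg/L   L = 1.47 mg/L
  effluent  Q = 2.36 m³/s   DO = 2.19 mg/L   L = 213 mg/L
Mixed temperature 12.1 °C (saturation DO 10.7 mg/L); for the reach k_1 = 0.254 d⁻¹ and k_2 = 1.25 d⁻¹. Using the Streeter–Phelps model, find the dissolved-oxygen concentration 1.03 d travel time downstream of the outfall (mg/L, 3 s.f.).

DO ≈ 6.55 mg/L

Mixed DO = (17.3×8.71 + 2.36×2.19)/(17.3+2.36) = 155.9/19.66 = 7.927 mg/L.
Mixed L₀ = (17.3×1.47 + 2.36×213)/(19.66) = 528.1/19.66 = 26.86 mg/L.
Initial deficit D₀ = C_s − DO₀ = 10.7 − 7.927 = 2.773 mg/L.
D(1.03) = [0.254×26.86/(1.25−0.254)](e^(−0.254×1.03) − e^(−1.25×1.03)) + 2.773 e^(−1.25×1.03)
= 6.850 × (0.7698 − 0.2760) + 2.773 × 0.2760 = 4.148 mg/L.
DO = 10.7 − 4.148 = 6.552 mg/L.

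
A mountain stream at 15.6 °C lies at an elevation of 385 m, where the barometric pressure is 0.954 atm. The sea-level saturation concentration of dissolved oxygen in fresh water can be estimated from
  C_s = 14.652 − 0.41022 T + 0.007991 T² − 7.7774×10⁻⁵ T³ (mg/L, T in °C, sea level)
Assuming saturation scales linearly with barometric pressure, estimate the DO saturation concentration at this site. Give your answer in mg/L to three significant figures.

At sea level: C_s = 14.652 − 0.41022×15.6 + 0.007991×15.6² − 7.7774×10⁻⁵×15.6³ = 9.902 mg/L.
Pressure correction: C_s' = 9.902 × 0.954 = 9.447 mg/L.

C_s ≈ 9.45 mg/L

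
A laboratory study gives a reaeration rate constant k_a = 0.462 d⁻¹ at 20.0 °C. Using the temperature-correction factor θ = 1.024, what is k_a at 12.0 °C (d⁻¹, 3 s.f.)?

k_a(T₂) = k_a(T₁) · θ^(T₂−T₁) = 0.462 × 1.024^(12.0−20.0)
= 0.462 × 1.024^-8.00 = 0.462 × 0.8272 = 0.3822 d⁻¹.

k_a ≈ 0.382 d⁻¹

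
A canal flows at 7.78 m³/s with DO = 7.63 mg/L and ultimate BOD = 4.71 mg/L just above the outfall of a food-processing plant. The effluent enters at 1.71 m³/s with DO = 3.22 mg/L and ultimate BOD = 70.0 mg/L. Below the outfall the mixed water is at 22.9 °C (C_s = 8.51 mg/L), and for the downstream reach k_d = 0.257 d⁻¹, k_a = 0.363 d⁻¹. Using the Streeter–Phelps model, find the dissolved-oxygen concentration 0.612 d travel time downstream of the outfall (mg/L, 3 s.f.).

Mixed DO = (7.78×7.63 + 1.71×3.22)/(7.78+1.71) = 64.87/9.490 = 6.835 mg/L.
Mixed L₀ = (7.78×4.71 + 1.71×70.0)/(9.490) = 156.3/9.490 = 16.47 mg/L.
Initial deficit D₀ = C_s − DO₀ = 8.51 − 6.835 = 1.675 mg/L.
D(0.612) = [0.257×16.47/(0.363−0.257)](e^(−0.257×0.612) − e^(−0.363×0.612)) + 1.675 e^(−0.363×0.612)
= 39.94 × (0.8545 − 0.8008) + 1.675 × 0.8008 = 3.485 mg/L.
DO = 8.51 − 3.485 = 5.025 mg/L.

DO ≈ 5.03 mg/L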